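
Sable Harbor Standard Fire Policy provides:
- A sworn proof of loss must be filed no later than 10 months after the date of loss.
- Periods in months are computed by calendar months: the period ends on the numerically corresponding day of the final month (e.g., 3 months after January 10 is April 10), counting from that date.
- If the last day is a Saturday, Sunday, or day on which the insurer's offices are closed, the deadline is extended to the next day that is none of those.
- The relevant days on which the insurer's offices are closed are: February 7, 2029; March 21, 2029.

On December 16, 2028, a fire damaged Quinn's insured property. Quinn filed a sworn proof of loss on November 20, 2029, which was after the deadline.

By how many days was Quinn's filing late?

35 days

10 months after December 16, 2028 is October 16, 2029.
October 16, 2029 is a Tuesday and not a day on which the insurer's offices are closed, so no extension applies.
The deadline is October 16, 2029; from October 16, 2029 to November 20, 2029 is 35 days.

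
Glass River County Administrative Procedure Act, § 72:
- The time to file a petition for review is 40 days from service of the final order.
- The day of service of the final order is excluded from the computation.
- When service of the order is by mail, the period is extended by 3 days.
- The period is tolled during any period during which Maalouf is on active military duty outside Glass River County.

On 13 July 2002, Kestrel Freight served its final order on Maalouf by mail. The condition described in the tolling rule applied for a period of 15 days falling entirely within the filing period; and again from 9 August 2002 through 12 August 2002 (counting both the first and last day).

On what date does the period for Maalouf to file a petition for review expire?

September 13, 2002

40 days after 13 July 2002 is August 22, 2002.
Service was by mail, adding 3 days: August 22, 2002 + 3 days = August 25, 2002.
Tolling adds 15 days: August 25, 2002 + 15 days = September 9, 2002.
From August 9, 2002 through August 12, 2002 inclusive is 4 days; tolling adds 4 days: September 9, 2002 + 4 days = September 13, 2002.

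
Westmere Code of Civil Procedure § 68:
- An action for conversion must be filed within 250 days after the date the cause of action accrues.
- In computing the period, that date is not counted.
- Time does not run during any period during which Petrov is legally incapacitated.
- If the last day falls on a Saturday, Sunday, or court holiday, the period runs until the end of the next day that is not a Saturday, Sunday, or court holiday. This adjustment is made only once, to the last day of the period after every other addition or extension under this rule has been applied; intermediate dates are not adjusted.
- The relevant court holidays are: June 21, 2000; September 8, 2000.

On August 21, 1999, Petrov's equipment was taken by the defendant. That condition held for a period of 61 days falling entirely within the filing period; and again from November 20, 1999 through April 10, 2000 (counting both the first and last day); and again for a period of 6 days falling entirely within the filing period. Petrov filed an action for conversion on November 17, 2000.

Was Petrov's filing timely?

Yes

250 days after August 21, 1999 is April 27, 2000.
Tolling adds 61 days: April 27, 2000 + 61 days = June 27, 2000.
From November 20, 1999 through April 10, 2000 inclusive is 143 days; tolling adds 143 days: June 27, 2000 + 143 days = November 17, 2000.
Tolling adds 6 days: November 17, 2000 + 6 days = November 23, 2000.
November 23, 2000 is a Thursday and not a court holiday, so no extension applies.
The deadline is November 23, 2000; the filing on November 17, 2000 is on or before that date.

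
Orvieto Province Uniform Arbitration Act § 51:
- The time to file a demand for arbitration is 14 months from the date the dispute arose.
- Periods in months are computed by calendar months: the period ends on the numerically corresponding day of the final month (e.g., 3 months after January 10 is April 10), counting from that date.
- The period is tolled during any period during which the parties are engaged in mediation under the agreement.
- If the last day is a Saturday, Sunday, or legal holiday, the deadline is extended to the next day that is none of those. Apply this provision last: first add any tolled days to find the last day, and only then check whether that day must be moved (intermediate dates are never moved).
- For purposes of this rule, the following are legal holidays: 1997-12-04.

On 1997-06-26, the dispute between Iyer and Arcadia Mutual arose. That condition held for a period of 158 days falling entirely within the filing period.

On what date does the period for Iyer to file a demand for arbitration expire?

February 1, 1999

14 months after 1997-06-26 is August 26, 1998.
Tolling adds 158 days: August 26, 1998 + 158 days = January 31, 1999.
January 31, 1999 is Sunday. The next qualifying day is February 1, 1999.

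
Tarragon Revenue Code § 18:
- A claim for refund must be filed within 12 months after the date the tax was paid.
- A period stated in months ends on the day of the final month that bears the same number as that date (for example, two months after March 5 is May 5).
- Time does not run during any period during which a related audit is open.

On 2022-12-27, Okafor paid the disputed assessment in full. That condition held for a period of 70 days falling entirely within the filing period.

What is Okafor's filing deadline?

12 months after 2022-12-27 is December 27, 2023.
Tolling adds 70 days: December 27, 2023 + 70 days = March 6, 2024.

March 6, 2024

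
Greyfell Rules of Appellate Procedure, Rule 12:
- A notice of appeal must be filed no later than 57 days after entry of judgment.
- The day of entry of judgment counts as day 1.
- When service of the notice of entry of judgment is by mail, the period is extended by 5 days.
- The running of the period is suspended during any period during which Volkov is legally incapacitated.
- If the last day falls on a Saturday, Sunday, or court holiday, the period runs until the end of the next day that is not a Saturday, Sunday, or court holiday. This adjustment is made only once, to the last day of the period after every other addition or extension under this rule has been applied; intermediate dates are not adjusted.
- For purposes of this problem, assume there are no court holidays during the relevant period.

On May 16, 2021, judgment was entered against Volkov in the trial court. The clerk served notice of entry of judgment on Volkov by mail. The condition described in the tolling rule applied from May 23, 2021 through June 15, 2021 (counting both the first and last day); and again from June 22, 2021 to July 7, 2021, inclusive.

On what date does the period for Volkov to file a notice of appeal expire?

August 25, 2021

Counting May 16, 2021 as day 1, day 57 is July 11, 2021.
Service was by mail, adding 5 days: July 11, 2021 + 5 days = July 16, 2021.
From May 23, 2021 through June 15, 2021 inclusive is 24 days; tolling adds 24 days: July 16, 2021 + 24 days = August 9, 2021.
From June 22, 2021 through July 7, 2021 inclusive is 16 days; tolling adds 16 days: August 9, 2021 + 16 days = August 25, 2021.
August 25, 2021 is a Wednesday and not a court holiday, so no extension applies.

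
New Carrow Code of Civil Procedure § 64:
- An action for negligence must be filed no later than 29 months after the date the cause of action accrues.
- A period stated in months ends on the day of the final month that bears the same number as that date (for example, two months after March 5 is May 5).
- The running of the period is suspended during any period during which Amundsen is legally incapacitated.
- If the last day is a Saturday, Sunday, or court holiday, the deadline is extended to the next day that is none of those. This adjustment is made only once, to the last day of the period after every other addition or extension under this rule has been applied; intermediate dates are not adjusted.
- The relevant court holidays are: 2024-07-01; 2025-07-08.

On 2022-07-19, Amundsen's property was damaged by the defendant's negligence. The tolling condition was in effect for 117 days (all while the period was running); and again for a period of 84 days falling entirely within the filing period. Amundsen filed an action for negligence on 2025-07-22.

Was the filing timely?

No

29 months after 2022-07-19 is December 19, 2024.
Tolling adds 117 days: December 19, 2024 + 117 days = April 15, 2025.
Tolling adds 84 days: April 15, 2025 + 84 days = July 8, 2025.
July 8, 2025 is a listed holiday. The next qualifying day is July 9, 2025.
The deadline is July 9, 2025; the filing on July 22, 2025 is after that date.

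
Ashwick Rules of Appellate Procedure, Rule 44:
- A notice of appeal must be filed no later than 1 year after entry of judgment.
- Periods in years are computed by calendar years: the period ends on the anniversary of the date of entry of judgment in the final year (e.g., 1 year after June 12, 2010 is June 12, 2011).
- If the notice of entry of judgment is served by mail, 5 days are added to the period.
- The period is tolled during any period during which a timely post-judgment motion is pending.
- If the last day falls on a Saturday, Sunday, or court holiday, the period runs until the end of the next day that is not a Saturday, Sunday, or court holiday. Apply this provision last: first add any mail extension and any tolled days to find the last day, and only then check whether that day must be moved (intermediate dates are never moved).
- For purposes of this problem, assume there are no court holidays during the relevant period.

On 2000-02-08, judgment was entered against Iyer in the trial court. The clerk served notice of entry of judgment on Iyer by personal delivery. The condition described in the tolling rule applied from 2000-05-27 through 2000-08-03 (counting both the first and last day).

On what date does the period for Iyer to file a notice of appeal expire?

1 year after 2000-02-08 is February 8, 2001.
Service was not by mail, so no mail extension applies.
From May 27, 2000 through August 3, 2000 inclusive is 69 days; tolling adds 69 days: February 8, 2001 + 69 days = April 18, 2001.
April 18, 2001 is a Wednesday and not a court holiday, so no extension applies.

April 18, 2001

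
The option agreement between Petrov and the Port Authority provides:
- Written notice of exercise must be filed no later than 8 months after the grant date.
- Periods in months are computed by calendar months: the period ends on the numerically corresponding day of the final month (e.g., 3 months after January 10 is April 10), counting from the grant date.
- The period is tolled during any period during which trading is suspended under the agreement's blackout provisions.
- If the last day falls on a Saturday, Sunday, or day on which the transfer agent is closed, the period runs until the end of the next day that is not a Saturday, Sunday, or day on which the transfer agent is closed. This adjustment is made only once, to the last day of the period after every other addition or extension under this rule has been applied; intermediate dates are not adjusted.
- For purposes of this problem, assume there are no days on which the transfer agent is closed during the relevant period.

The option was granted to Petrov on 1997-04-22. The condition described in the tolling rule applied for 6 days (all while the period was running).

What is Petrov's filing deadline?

8 months after 1997-04-22 is December 22, 1997.
Tolling adds 6 days: December 22, 1997 + 6 days = December 28, 1997.
December 28, 1997 is Sunday. The next qualifying day is December 29, 1997.

December 29, 1997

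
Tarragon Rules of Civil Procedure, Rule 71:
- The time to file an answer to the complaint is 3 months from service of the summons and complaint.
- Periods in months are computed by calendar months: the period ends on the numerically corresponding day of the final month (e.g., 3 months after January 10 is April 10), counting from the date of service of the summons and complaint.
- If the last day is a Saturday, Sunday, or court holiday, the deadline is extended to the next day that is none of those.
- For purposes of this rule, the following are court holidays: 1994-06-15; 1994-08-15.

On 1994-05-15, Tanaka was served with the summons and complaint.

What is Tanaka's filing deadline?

3 months after 1994-05-15 is August 15, 1994.
August 15, 1994 is a listed holiday. The next qualifying day is August 16, 1994.

August 16, 1994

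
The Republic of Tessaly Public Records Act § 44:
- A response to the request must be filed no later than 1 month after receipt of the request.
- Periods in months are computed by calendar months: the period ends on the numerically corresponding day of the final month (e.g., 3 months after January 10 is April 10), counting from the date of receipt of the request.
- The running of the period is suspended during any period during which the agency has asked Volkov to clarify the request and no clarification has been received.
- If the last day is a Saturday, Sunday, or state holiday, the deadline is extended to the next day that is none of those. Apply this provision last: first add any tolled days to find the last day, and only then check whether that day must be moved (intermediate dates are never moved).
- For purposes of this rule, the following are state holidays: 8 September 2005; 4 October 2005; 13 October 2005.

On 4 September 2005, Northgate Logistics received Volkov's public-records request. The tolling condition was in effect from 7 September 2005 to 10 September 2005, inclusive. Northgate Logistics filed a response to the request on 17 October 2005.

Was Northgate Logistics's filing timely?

No

1 month after 4 September 2005 is October 4, 2005.
From September 7, 2005 through September 10, 2005 inclusive is 4 days; tolling adds 4 days: October 4, 2005 + 4 days = October 8, 2005.
October 8, 2005 is Saturday; October 9, 2005 is Sunday. The next qualifying day is October 10, 2005.
The deadline is October 10, 2005; the filing on October 17, 2005 is after that date.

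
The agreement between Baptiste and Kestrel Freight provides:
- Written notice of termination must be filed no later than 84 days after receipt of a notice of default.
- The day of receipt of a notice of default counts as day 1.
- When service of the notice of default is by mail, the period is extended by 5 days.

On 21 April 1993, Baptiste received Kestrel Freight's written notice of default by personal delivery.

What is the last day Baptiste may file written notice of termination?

Counting 21 April 1993 as day 1, day 84 is July 13, 1993.
Service was not by mail, so no mail extension applies.

July 13, 1993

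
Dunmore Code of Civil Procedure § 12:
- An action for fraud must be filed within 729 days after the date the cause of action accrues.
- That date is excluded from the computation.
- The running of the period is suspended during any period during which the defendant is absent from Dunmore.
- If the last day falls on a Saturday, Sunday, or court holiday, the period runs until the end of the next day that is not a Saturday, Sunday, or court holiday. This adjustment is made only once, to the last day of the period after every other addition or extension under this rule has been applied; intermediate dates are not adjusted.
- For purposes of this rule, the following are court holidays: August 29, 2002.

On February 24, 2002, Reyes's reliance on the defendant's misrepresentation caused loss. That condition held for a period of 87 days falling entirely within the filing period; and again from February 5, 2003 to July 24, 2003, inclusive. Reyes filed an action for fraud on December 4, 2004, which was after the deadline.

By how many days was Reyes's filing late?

26 days

729 days after February 24, 2002 is February 23, 2004.
Tolling adds 87 days: February 23, 2004 + 87 days = May 20, 2004.
From February 5, 2003 through July 24, 2003 inclusive is 170 days; tolling adds 170 days: May 20, 2004 + 170 days = November 6, 2004.
November 6, 2004 is Saturday; November 7, 2004 is Sunday. The next qualifying day is November 8, 2004.
The deadline is November 8, 2004; from November 8, 2004 to December 4, 2004 is 26 days.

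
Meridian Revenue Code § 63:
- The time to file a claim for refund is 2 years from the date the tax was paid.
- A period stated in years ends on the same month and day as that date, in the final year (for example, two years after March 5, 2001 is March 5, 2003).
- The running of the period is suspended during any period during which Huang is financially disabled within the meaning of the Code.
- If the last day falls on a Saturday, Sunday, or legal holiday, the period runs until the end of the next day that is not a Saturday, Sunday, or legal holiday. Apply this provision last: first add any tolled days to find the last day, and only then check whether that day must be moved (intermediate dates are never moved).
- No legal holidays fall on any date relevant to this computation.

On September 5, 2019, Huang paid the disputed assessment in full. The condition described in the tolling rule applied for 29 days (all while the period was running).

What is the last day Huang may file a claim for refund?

October 4, 2021

2 years after September 5, 2019 is September 5, 2021.
Tolling adds 29 days: September 5, 2021 + 29 days = October 4, 2021.
October 4, 2021 is a Monday and not a legal holiday, so no extension applies.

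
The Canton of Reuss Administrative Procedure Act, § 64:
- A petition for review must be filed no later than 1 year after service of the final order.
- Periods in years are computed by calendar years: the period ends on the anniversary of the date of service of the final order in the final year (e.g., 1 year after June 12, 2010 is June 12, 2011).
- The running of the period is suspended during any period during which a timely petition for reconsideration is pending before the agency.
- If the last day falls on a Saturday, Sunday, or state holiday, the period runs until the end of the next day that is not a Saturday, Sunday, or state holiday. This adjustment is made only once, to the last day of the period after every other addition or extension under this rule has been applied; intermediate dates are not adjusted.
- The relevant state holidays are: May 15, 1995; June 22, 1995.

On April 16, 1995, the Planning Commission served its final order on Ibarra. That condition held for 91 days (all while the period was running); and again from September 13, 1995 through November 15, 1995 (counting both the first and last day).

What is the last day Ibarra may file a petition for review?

September 18, 1996

1 year after April 16, 1995 is April 16, 1996.
Tolling adds 91 days: April 16, 1996 + 91 days = July 16, 1996.
From September 13, 1995 through November 15, 1995 inclusive is 64 days; tolling adds 64 days: July 16, 1996 + 64 days = September 18, 1996.
September 18, 1996 is a Wednesday and not a state holiday, so no extension applies.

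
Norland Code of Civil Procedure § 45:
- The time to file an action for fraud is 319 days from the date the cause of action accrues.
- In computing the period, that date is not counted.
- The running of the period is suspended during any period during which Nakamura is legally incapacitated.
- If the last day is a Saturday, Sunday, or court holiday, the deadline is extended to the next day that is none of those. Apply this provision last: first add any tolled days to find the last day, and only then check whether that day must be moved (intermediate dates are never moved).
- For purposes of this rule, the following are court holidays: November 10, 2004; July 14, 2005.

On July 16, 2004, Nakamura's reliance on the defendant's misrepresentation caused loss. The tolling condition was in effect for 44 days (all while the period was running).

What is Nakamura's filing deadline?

July 15, 2005

319 days after July 16, 2004 is May 31, 2005.
Tolling adds 44 days: May 31, 2005 + 44 days = July 14, 2005.
July 14, 2005 is a listed holiday. The next qualifying day is July 15, 2005.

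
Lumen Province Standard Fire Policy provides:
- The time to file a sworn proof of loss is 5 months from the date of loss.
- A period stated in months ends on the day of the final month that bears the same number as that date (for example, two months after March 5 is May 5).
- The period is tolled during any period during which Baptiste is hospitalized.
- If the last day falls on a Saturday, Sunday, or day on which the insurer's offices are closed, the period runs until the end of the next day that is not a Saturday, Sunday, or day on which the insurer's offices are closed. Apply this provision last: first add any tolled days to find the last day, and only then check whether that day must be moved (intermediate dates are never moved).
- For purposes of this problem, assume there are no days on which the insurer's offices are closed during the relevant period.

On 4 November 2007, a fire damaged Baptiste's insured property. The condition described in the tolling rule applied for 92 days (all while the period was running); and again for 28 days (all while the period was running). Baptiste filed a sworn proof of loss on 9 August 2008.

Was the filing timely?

No

5 months after 4 November 2007 is April 4, 2008.
Tolling adds 92 days: April 4, 2008 + 92 days = July 5, 2008.
Tolling adds 28 days: July 5, 2008 + 28 days = August 2, 2008.
August 2, 2008 is Saturday; August 3, 2008 is Sunday. The next qualifying day is August 4, 2008.
The deadline is August 4, 2008; the filing on August 9, 2008 is after that date.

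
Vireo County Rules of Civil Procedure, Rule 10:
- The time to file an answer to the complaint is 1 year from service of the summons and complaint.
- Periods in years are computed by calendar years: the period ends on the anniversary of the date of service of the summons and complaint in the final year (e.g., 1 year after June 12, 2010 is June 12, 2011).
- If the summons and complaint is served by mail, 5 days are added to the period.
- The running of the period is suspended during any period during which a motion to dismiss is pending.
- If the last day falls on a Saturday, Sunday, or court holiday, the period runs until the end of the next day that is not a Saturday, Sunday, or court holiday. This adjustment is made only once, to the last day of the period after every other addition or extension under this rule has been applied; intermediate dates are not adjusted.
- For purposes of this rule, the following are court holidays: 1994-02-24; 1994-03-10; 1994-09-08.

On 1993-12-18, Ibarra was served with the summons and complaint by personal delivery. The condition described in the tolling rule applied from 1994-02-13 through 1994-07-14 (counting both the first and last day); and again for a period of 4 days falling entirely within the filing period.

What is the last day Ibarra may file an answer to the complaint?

May 23, 1995

1 year after 1993-12-18 is December 18, 1994.
Service was not by mail, so no mail extension applies.
From February 13, 1994 through July 14, 1994 inclusive is 152 days; tolling adds 152 days: December 18, 1994 + 152 days = May 19, 1995.
Tolling adds 4 days: May 19, 1995 + 4 days = May 23, 1995.
May 23, 1995 is a Tuesday and not a court holiday, so no extension applies.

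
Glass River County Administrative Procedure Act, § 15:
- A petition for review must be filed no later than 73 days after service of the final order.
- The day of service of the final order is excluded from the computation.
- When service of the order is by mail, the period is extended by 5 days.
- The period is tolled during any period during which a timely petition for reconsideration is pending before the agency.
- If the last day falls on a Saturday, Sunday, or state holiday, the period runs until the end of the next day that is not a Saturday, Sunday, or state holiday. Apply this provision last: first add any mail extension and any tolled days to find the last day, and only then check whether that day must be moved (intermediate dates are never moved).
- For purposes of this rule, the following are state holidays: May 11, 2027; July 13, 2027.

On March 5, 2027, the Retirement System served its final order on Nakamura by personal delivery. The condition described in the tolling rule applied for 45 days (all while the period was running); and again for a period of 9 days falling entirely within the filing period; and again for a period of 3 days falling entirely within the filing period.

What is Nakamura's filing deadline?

July 14, 2027

73 days after March 5, 2027 is May 17, 2027.
Service was not by mail, so no mail extension applies.
Tolling adds 45 days: May 17, 2027 + 45 days = July 1, 2027.
Tolling adds 9 days: July 1, 2027 + 9 days = July 10, 2027.
Tolling adds 3 days: July 10, 2027 + 3 days = July 13, 2027.
July 13, 2027 is a listed holiday. The next qualifying day is July 14, 2027.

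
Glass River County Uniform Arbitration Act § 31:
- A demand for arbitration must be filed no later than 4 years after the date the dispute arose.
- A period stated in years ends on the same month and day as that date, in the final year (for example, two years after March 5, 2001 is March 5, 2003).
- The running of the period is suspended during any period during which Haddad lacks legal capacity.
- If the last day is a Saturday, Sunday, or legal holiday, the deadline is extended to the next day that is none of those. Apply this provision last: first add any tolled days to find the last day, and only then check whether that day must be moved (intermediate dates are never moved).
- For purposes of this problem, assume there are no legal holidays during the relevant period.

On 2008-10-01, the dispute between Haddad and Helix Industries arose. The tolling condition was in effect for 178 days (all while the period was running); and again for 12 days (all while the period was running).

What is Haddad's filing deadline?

April 9, 2013

4 years after 2008-10-01 is October 1, 2012.
Tolling adds 178 days: October 1, 2012 + 178 days = March 28, 2013.
Tolling adds 12 days: March 28, 2013 + 12 days = April 9, 2013.
April 9, 2013 is a Tuesday and not a legal holiday, so no extension applies.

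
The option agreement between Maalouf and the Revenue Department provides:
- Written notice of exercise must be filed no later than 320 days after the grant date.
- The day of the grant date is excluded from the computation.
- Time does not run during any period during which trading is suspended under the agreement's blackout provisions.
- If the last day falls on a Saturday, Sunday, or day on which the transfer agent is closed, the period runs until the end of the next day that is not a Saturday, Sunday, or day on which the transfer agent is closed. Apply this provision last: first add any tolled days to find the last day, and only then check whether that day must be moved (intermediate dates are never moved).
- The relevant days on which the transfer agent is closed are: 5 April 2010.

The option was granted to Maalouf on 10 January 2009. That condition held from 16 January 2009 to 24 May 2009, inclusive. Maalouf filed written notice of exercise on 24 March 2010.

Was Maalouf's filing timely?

320 days after 10 January 2009 is November 26, 2009.
From January 16, 2009 through May 24, 2009 inclusive is 129 days; tolling adds 129 days: November 26, 2009 + 129 days = April 4, 2010.
April 4, 2010 is Sunday; April 5, 2010 is a listed holiday. The next qualifying day is April 6, 2010.
The deadline is April 6, 2010; the filing on March 24, 2010 is on or before that date.

Yes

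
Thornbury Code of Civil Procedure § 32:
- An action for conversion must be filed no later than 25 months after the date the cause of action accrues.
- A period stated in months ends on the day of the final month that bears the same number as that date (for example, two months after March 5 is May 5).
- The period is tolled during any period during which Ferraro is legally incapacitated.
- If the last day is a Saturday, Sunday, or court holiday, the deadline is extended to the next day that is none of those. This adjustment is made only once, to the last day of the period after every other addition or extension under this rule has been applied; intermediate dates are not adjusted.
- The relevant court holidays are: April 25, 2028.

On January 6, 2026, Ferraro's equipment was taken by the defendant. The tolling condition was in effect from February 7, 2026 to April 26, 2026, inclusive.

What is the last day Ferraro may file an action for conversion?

25 months after January 6, 2026 is February 6, 2028.
From February 7, 2026 through April 26, 2026 inclusive is 79 days; tolling adds 79 days: February 6, 2028 + 79 days = April 25, 2028.
April 25, 2028 is a listed holiday. The next qualifying day is April 26, 2028.

April 26, 2028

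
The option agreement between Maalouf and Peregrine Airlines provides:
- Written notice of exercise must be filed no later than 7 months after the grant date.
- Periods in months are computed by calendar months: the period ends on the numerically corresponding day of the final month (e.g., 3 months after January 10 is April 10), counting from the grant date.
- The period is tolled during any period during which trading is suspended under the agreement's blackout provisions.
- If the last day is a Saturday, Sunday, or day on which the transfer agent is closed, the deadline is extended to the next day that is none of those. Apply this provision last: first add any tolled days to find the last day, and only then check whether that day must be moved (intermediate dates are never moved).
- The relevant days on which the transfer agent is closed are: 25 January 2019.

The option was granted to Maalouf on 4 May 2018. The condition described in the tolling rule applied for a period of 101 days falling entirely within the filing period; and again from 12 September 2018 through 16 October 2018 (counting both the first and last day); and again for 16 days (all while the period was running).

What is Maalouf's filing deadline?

7 months after 4 May 2018 is December 4, 2018.
Tolling adds 101 days: December 4, 2018 + 101 days = March 15, 2019.
From September 12, 2018 through October 16, 2018 inclusive is 35 days; tolling adds 35 days: March 15, 2019 + 35 days = April 19, 2019.
Tolling adds 16 days: April 19, 2019 + 16 days = May 5, 2019.
May 5, 2019 is Sunday. The next qualifying day is May 6, 2019.

May 6, 2019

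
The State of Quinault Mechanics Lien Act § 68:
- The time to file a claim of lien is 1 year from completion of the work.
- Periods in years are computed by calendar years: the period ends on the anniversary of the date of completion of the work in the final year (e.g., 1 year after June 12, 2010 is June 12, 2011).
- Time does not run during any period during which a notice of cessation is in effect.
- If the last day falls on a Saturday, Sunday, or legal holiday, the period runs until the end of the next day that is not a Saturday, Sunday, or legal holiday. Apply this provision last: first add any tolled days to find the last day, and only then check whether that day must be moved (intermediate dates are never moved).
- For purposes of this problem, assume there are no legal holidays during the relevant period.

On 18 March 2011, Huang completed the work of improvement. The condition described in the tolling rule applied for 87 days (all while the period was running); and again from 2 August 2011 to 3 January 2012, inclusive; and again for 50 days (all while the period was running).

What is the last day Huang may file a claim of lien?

1 year after 18 March 2011 is March 18, 2012.
Tolling adds 87 days: March 18, 2012 + 87 days = June 13, 2012.
From August 2, 2011 through January 3, 2012 inclusive is 155 days; tolling adds 155 days: June 13, 2012 + 155 days = November 15, 2012.
Tolling adds 50 days: November 15, 2012 + 50 days = January 4, 2013.
January 4, 2013 is a Friday and not a legal holiday, so no extension applies.

January 4, 2013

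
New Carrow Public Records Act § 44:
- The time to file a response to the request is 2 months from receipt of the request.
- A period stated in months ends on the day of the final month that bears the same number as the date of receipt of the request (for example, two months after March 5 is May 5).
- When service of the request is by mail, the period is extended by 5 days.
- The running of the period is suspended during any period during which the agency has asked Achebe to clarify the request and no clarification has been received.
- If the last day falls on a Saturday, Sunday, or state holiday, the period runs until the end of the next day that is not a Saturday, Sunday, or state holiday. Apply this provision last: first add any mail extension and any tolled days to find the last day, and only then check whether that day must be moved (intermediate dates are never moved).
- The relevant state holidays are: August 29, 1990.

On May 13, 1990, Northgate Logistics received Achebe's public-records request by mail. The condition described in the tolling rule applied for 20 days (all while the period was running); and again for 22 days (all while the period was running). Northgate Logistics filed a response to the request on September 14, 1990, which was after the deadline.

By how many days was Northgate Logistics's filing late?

2 months after May 13, 1990 is July 13, 1990.
Service was by mail, adding 5 days: July 13, 1990 + 5 days = July 18, 1990.
Tolling adds 20 days: July 18, 1990 + 20 days = August 7, 1990.
Tolling adds 22 days: August 7, 1990 + 22 days = August 29, 1990.
August 29, 1990 is a listed holiday. The next qualifying day is August 30, 1990.
The deadline is August 30, 1990; from August 30, 1990 to September 14, 1990 is 15 days.

15 days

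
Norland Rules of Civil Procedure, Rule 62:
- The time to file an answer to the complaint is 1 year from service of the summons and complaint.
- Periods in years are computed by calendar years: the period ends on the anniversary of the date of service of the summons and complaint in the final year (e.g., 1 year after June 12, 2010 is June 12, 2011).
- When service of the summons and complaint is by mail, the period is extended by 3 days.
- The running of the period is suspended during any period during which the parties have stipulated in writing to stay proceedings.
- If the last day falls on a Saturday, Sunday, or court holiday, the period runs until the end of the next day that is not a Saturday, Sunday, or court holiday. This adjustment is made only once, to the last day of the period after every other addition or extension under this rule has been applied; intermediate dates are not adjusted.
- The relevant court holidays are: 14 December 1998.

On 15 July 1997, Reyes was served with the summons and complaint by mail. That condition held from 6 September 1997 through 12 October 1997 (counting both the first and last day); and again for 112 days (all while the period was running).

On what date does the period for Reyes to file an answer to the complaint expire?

1 year after 15 July 1997 is July 15, 1998.
Service was by mail, adding 3 days: July 15, 1998 + 3 days = July 18, 1998.
From September 6, 1997 through October 12, 1997 inclusive is 37 days; tolling adds 37 days: July 18, 1998 + 37 days = August 24, 1998.
Tolling adds 112 days: August 24, 1998 + 112 days = December 14, 1998.
December 14, 1998 is a listed holiday. The next qualifying day is December 15, 1998.

December 15, 1998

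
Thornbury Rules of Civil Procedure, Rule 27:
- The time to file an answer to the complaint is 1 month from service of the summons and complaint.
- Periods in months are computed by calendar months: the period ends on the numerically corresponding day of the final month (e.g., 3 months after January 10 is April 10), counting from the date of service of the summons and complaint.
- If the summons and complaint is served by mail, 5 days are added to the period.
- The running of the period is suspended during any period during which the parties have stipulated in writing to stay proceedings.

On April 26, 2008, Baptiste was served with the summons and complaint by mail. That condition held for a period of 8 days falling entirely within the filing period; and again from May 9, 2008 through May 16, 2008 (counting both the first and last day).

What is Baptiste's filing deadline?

1 month after April 26, 2008 is May 26, 2008.
Service was by mail, adding 5 days: May 26, 2008 + 5 days = May 31, 2008.
Tolling adds 8 days: May 31, 2008 + 8 days = June 8, 2008.
From May 9, 2008 through May 16, 2008 inclusive is 8 days; tolling adds 8 days: June 8, 2008 + 8 days = June 16, 2008.

June 16, 2008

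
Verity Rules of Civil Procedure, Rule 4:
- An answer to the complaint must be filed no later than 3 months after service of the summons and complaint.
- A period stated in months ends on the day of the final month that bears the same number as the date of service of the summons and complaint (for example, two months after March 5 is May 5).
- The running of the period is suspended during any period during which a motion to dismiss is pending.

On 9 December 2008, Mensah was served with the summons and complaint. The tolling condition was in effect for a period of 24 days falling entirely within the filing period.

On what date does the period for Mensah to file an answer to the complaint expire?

April 2, 2009

3 months after 9 December 2008 is March 9, 2009.
Tolling adds 24 days: March 9, 2009 + 24 days = April 2, 2009.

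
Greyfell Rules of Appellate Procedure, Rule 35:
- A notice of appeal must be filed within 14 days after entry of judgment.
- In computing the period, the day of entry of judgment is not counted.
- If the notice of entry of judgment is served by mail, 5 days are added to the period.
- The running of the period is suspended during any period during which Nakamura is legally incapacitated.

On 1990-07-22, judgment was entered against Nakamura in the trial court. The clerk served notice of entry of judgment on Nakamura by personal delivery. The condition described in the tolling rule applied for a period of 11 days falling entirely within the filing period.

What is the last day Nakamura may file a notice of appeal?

August 16, 1990

14 days after 1990-07-22 is August 5, 1990.
Service was not by mail, so no mail extension applies.
Tolling adds 11 days: August 5, 1990 + 11 days = August 16, 1990.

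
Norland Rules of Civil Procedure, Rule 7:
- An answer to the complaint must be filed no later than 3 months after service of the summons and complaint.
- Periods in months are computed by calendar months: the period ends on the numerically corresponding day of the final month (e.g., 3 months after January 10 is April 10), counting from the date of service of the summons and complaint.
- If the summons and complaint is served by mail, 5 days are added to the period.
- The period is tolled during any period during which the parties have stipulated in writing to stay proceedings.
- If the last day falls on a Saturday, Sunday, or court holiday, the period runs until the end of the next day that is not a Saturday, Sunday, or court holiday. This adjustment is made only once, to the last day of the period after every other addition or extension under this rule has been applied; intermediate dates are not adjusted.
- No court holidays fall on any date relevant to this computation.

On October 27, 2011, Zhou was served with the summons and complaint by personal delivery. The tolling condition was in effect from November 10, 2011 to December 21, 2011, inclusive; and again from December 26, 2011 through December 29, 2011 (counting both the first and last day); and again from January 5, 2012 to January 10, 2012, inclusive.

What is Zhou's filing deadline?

March 19, 2012

3 months after October 27, 2011 is January 27, 2012.
Service was not by mail, so no mail extension applies.
From November 10, 2011 through December 21, 2011 inclusive is 42 days; tolling adds 42 days: January 27, 2012 + 42 days = March 9, 2012.
From December 26, 2011 through December 29, 2011 inclusive is 4 days; tolling adds 4 days: March 9, 2012 + 4 days = March 13, 2012.
From January 5, 2012 through January 10, 2012 inclusive is 6 days; tolling adds 6 days: March 13, 2012 + 6 days = March 19, 2012.
March 19, 2012 is a Monday and not a court holiday, so no extension applies.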